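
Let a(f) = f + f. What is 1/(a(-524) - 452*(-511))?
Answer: 1/229924 ≈ 4.3493e-6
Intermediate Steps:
a(f) = 2*f
1/(a(-524) - 452*(-511)) = 1/(2*(-524) - 452*(-511)) = 1/(-1048 + 230972) = 1/229924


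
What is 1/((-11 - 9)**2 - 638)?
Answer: -1/238 ≈ -0.0042017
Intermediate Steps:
1/((-11 - 9)**2 - 638) = 1/((-20)**2 - 638) = 1/(400 - 638) = 1/(-238) = -1/238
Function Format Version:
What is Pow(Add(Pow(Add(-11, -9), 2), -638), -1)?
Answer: Rational(-1, 238) ≈ -0.0042017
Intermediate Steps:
Pow(Add(Pow(Add(-11, -9), 2), -638), -1) = Pow(Add(Pow(-20, 2), -638), -1) = Pow(Add(400, -638), -1) = Pow(-238, -1) = Rational(-1, 238)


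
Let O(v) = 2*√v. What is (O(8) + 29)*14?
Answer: 406 + 56*√2 ≈ 485.20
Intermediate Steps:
(O(8) + 29)*14 = (2*√8 + 29)*14 = (2*(2*√2) + 29)*14 = (4*√2 + 29)*14 = (29 + 4*√2)*14 = 406 + 56*√2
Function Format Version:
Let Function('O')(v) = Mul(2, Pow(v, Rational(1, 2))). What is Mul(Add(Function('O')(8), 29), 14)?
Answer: Add(406, Mul(56, Pow(2, Rational(1, 2)))) ≈ 485.20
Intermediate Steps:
Mul(Add(Function('O')(8), 29), 14) = Mul(Add(Mul(2, Pow(8, Rational(1, 2))), 29), 14) = Mul(Add(Mul(2, Mul(2, Pow(2, Rational(1, 2)))), 29), 14) = Mul(Add(Mul(4, Pow(2, Rational(1, 2))), 29), 14) = Mul(Add(29, Mul(4, Pow(2, Rational(1, 2)))), 14) = Add(406, Mul(56, Pow(2, Rational(1, 2))))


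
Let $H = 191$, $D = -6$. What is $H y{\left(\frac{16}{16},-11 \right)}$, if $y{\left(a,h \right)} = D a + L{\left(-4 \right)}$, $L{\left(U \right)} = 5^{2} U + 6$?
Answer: $-19100$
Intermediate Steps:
$L{\left(U \right)} = 6 + 25 U$ ($L{\left(U \right)} = 25 U + 6 = 6 + 25 U$)
$y{\left(a,h \right)} = -94 - 6 a$ ($y{\left(a,h \right)} = - 6 a + \left(6 + 25 \left(-4\right)\right) = - 6 a + \left(6 - 100\right) = - 6 a - 94 = -94 - 6 a$)
$H y{\left(\frac{16}{16},-11 \right)} = 191 \left(-94 - 6 \cdot \frac{16}{16}\right) = 191 \left(-94 - 6 \cdot 16 \cdot \frac{1}{16}\right) = 191 \left(-94 - 6\right) = 191 \left(-100\right) = -19100$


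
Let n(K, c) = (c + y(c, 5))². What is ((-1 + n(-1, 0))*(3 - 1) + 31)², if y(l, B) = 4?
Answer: 3721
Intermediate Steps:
n(K, c) = (4 + c)² (n(K, c) = (c + 4)² = (4 + c)²)
((-1 + n(-1, 0))*(3 - 1) + 31)² = ((-1 + (4 + 0)²)*(3 - 1) + 31)² = ((-1 + 4²)*2 + 31)² = ((-1 + 16)*2 + 31)² = (15*2 + 31)² = (30 + 31)² = 61² = 3721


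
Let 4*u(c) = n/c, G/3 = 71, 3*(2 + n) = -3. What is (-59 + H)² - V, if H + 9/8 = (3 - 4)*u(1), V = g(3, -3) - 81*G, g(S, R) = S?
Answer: 1329625/64 ≈ 20775.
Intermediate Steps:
n = -3 (n = -2 + (⅓)*(-3) = -2 - 1 = -3)
G = 213 (G = 3*71 = 213)
V = -17250 (V = 3 - 81*213 = 3 - 17253 = -17250)
u(c) = -3/(4*c) (u(c) = (-3/c)/4 = -3/(4*c))
H = -3/8 (H = -9/8 + (3 - 4)*(-¾/1) = -9/8 - (-3)/4 = -9/8 - 1*(-¾) = -9/8 + ¾ = -3/8 ≈ -0.37500)
(-59 + H)² - V = (-59 - 3/8)² - 1*(-17250) = (-475/8)² + 17250 = 225625/64 + 17250 = 1329625/64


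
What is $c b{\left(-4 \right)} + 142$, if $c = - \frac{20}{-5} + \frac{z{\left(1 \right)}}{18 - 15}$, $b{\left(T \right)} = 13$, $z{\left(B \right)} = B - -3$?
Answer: $\frac{634}{3} \approx 211.33$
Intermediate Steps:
$z{\left(B \right)} = 3 + B$ ($z{\left(B \right)} = B + 3 = 3 + B$)
$c = \frac{16}{3}$ ($c = - \frac{20}{-5} + \frac{3 + 1}{18 - 15} = \left(-20\right) \left(- \frac{1}{5}\right) + \frac{4}{3} = 4 + 4 \cdot \frac{1}{3} = 4 + \frac{4}{3} = \frac{16}{3} \approx 5.3333$)
$c b{\left(-4 \right)} + 142 = \frac{16}{3} \cdot 13 + 142 = \frac{208}{3} + 142 = \frac{634}{3}$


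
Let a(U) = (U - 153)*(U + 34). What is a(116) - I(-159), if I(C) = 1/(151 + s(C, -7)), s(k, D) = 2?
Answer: -849151/153 ≈ -5550.0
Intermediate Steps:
I(C) = 1/153 (I(C) = 1/(151 + 2) = 1/153)
a(U) = (-153 + U)*(34 + U)
a(116) - I(-159) = (-5202 + 116**2 - 119*116) - 1*1/153 = (-5202 + 13456 - 13804) - 1/153 = -5550 - 1/153 = -849151/153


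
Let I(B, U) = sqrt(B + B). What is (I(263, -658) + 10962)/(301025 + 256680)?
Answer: 10962/557705 + sqrt(526)/557705 ≈ 0.019697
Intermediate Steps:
I(B, U) = sqrt(2)*sqrt(B) (I(B, U) = sqrt(2*B) = sqrt(2)*sqrt(B))
(I(263, -658) + 10962)/(301025 + 256680) = (sqrt(2)*sqrt(263) + 10962)/(301025 + 256680) = (sqrt(526) + 10962)/557705 = (10962 + sqrt(526))*(1/557705) = 10962/557705 + sqrt(526)/557705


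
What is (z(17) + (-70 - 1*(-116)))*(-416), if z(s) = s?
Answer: -26208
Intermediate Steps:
(z(17) + (-70 - 1*(-116)))*(-416) = (17 + (-70 - 1*(-116)))*(-416) = (17 + (-70 + 116))*(-416) = (17 + 46)*(-416) = 63*(-416) = -26208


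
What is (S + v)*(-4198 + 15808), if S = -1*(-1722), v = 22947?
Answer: 286407090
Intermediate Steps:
S = 1722
(S + v)*(-4198 + 15808) = (1722 + 22947)*(-4198 + 15808) = 24669*11610 = 286407090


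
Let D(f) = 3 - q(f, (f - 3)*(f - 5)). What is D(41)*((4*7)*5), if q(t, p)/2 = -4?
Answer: 1540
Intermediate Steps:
q(t, p) = -8 (q(t, p) = 2*(-4) = -8)
D(f) = 11 (D(f) = 3 - 1*(-8) = 3 + 8 = 11)
D(41)*((4*7)*5) = 11*((4*7)*5) = 11*(28*5) = 11*140 = 1540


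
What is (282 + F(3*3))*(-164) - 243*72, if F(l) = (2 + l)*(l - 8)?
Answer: -65548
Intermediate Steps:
F(l) = (-8 + l)*(2 + l) (F(l) = (2 + l)*(-8 + l) = (-8 + l)*(2 + l))
(282 + F(3*3))*(-164) - 243*72 = (282 + (-16 + (3*3)² - 18*3))*(-164) - 243*72 = (282 + (-16 + 9² - 6*9))*(-164) - 17496 = (282 + (-16 + 81 - 54))*(-164) - 17496 = (282 + 11)*(-164) - 17496 = 293*(-164) - 17496 = -48052 - 17496 = -65548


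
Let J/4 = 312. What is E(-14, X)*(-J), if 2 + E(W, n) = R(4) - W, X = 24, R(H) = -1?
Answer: -13728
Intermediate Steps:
J = 1248 (J = 4*312 = 1248)
E(W, n) = -3 - W (E(W, n) = -2 + (-1 - W) = -3 - W)
E(-14, X)*(-J) = (-3 - 1*(-14))*(-1*1248) = (-3 + 14)*(-1248) = 11*(-1248) = -13728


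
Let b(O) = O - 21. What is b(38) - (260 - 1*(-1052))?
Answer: -1295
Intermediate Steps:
b(O) = -21 + O
b(38) - (260 - 1*(-1052)) = (-21 + 38) - (260 - 1*(-1052)) = 17 - (260 + 1052) = 17 - 1*1312 = 17 - 1312 = -1295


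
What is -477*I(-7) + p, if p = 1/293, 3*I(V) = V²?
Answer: -2282762/293 ≈ -7791.0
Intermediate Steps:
I(V) = V²/3
p = 1/293 ≈ 0.0034130
-477*I(-7) + p = -159*(-7)² + 1/293 = -159*49 + 1/293 = -477*49/3 + 1/293 = -7791 + 1/293 = -2282762/293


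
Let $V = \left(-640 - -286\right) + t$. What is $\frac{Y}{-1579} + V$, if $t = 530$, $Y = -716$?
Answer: $\frac{278620}{1579} \approx 176.45$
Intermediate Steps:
$V = 176$ ($V = \left(-640 - -286\right) + 530 = \left(-640 + 286\right) + 530 = -354 + 530 = 176$)
$\frac{Y}{-1579} + V = - \frac{716}{-1579} + 176 = \left(-716\right) \left(- \frac{1}{1579}\right) + 176 = \frac{716}{1579} + 176 = \frac{278620}{1579}$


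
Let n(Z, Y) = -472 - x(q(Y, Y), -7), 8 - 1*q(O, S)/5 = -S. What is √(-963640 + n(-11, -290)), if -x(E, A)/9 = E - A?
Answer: I*√976739 ≈ 988.3*I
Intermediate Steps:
q(O, S) = 40 + 5*S (q(O, S) = 40 - (-5)*S = 40 + 5*S)
x(E, A) = -9*E + 9*A (x(E, A) = -9*(E - A) = -9*E + 9*A)
n(Z, Y) = -49 + 45*Y (n(Z, Y) = -472 - (-9*(40 + 5*Y) + 9*(-7)) = -472 - ((-360 - 45*Y) - 63) = -472 - (-423 - 45*Y) = -472 + (423 + 45*Y) = -49 + 45*Y)
√(-963640 + n(-11, -290)) = √(-963640 + (-49 + 45*(-290))) = √(-963640 + (-49 - 13050)) = √(-963640 - 13099) = √(-976739) = I*√976739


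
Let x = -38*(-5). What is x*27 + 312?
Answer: 5442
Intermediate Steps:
x = 190
x*27 + 312 = 190*27 + 312 = 5130 + 312 = 5442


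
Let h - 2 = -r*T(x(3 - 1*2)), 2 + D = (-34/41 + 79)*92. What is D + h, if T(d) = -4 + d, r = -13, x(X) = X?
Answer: 293261/41 ≈ 7152.7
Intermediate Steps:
D = 294778/41 (D = -2 + (-34/41 + 79)*92 = -2 + (3205/41)*92 = -2 + 294860/41 = 294778/41 ≈ 7189.7)
h = -37 (h = 2 - (-13)*(-4 + (3 - 1*2)) = 2 - (-13)*(-4 + (3 - 2)) = 2 - (-13)*(-4 + 1) = 2 - (-13)*(-3) = 2 - 1*39 = 2 - 39 = -37)
D + h = 294778/41 - 37 = 293261/41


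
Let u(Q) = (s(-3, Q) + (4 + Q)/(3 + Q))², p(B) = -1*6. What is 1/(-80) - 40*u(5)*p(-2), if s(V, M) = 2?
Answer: 187499/80 ≈ 2343.7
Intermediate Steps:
p(B) = -6
u(Q) = (2 + (4 + Q)/(3 + Q))²
1/(-80) - 40*u(5)*p(-2) = 1/(-80) - 40*(10 + 3*5)²/(3 + 5)²*(-6) = -1/80 - 40*(10 + 15)²/8²*(-6) = -1/80 - 40*(1/64)*25²*(-6) = -1/80 - 40*(1/64)*625*(-6) = -1/80 - 3125*(-6)/8 = -1/80 - 40*(-1875/32) = -1/80 + 9375/4 = 187499/80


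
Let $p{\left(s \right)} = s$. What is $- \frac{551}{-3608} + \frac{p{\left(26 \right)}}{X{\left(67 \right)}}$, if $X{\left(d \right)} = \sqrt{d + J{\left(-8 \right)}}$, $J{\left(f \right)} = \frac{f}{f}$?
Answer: $\frac{551}{3608} + \frac{13 \sqrt{17}}{17} \approx 3.3057$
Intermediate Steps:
$J{\left(f \right)} = 1$
$X{\left(d \right)} = \sqrt{1 + d}$ ($X{\left(d \right)} = \sqrt{d + 1} = \sqrt{1 + d}$)
$- \frac{551}{-3608} + \frac{p{\left(26 \right)}}{X{\left(67 \right)}} = - \frac{551}{-3608} + \frac{26}{\sqrt{1 + 67}} = \left(-551\right) \left(- \frac{1}{3608}\right) + \frac{26}{\sqrt{68}} = \frac{551}{3608} + \frac{26}{2 \sqrt{17}} = \frac{551}{3608} + 26 \frac{\sqrt{17}}{34} = \frac{551}{3608} + \frac{13 \sqrt{17}}{17}$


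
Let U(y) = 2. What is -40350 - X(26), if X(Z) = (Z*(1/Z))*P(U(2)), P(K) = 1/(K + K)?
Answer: -161401/4 ≈ -40350.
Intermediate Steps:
P(K) = 1/(2*K)
X(Z) = 1/4 (X(Z) = (Z*(1/Z))*((1/2)/2) = (Z/Z)*((1/2)*(1/2)) = 1*(1/4) = 1/4)
-40350 - X(26) = -40350 - 1*1/4 = -40350 - 1/4 = -161401/4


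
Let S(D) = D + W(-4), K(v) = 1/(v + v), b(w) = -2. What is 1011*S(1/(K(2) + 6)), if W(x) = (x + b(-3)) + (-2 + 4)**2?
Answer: -46506/25 ≈ -1860.2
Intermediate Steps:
K(v) = 1/(2*v)
W(x) = 2 + x (W(x) = (x - 2) + (-2 + 4)**2 = (-2 + x) + 2**2 = (-2 + x) + 4 = 2 + x)
S(D) = -2 + D (S(D) = D + (2 - 4) = D - 2 = -2 + D)
1011*S(1/(K(2) + 6)) = 1011*(-2 + 1/((1/2)/2 + 6)) = 1011*(-2 + 1/((1/2)*(1/2) + 6)) = 1011*(-2 + 1/(1/4 + 6)) = 1011*(-2 + 1/(25/4)) = 1011*(-2 + 4/25) = 1011*(-46/25) = -46506/25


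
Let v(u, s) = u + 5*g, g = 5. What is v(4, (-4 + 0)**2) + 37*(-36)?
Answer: -1303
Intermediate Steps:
v(u, s) = 25 + u (v(u, s) = u + 5*5 = u + 25 = 25 + u)
v(4, (-4 + 0)**2) + 37*(-36) = (25 + 4) + 37*(-36) = 29 - 1332 = -1303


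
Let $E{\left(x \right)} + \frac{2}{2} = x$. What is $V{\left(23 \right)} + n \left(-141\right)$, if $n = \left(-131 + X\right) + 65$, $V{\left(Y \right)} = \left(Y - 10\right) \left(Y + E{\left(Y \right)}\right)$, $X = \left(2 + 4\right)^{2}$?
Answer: $4815$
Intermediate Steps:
$X = 36$ ($X = 6^{2} = 36$)
$E{\left(x \right)} = -1 + x$
$V{\left(Y \right)} = \left(-1 + 2 Y\right) \left(-10 + Y\right)$ ($V{\left(Y \right)} = \left(Y - 10\right) \left(Y + \left(-1 + Y\right)\right) = \left(-10 + Y\right) \left(-1 + 2 Y\right) = \left(-1 + 2 Y\right) \left(-10 + Y\right)$)
$n = -30$ ($n = \left(-131 + 36\right) + 65 = -95 + 65 = -30$)
$V{\left(23 \right)} + n \left(-141\right) = \left(10 - 483 + 2 \cdot 23^{2}\right) - -4230 = \left(10 - 483 + 2 \cdot 529\right) + 4230 = \left(10 - 483 + 1058\right) + 4230 = 585 + 4230 = 4815$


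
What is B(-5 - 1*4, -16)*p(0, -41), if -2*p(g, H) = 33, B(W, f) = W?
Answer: 297/2 ≈ 148.50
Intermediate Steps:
p(g, H) = -33/2 (p(g, H) = -1/2*33 = -33/2)
B(-5 - 1*4, -16)*p(0, -41) = (-5 - 1*4)*(-33/2) = (-5 - 4)*(-33/2) = -9*(-33/2) = 297/2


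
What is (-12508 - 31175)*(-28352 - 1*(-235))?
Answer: 1228234911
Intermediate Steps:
(-12508 - 31175)*(-28352 - 1*(-235)) = -43683*(-28352 + 235) = -43683*(-28117) = 1228234911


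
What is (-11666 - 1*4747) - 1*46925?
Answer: -63338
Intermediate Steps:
(-11666 - 1*4747) - 1*46925 = (-11666 - 4747) - 46925 = -16413 - 46925 = -63338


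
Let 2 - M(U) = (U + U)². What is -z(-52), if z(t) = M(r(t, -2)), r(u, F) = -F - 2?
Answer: -2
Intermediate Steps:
r(u, F) = -2 - F
M(U) = 2 - 4*U² (M(U) = 2 - (U + U)² = 2 - (2*U)² = 2 - 4*U²)
z(t) = 2 (z(t) = 2 - 4*(-2 - 1*(-2))² = 2 - 4*(-2 + 2)² = 2 - 4*0² = 2 - 4*0 = 2 + 0 = 2)
-z(-52) = -1*2 = -2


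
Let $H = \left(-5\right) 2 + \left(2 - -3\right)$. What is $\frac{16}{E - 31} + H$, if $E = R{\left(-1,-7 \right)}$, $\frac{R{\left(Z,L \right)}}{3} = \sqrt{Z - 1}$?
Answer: $- \frac{5391}{979} - \frac{48 i \sqrt{2}}{979} \approx -5.5066 - 0.069338 i$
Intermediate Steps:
$R{\left(Z,L \right)} = 3 \sqrt{-1 + Z}$ ($R{\left(Z,L \right)} = 3 \sqrt{Z - 1} = 3 \sqrt{-1 + Z}$)
$E = 3 i \sqrt{2}$ ($E = 3 \sqrt{-1 - 1} = 3 \sqrt{-2} = 3 i \sqrt{2} \approx 4.2426 i$)
$H = -5$ ($H = -10 + \left(2 + 3\right) = -10 + 5 = -5$)
$\frac{16}{E - 31} + H = \frac{16}{3 i \sqrt{2} - 31} - 5 = \frac{16}{-31 + 3 i \sqrt{2}} - 5 = -5 + \frac{16}{-31 + 3 i \sqrt{2}}$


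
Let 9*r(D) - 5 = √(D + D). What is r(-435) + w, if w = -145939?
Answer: -1313446/9 + I*√870/9 ≈ -1.4594e+5 + 3.2773*I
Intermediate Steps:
r(D) = 5/9 + √2*√D/9 (r(D) = 5/9 + √(D + D)/9 = 5/9 + √(2*D)/9 = 5/9 + (√2*√D)/9 = 5/9 + √2*√D/9)
r(-435) + w = (5/9 + √2*√(-435)/9) - 145939 = (5/9 + √2*(I*√435)/9) - 145939 = (5/9 + I*√870/9) - 145939 = -1313446/9 + I*√870/9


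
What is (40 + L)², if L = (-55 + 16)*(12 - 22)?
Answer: 184900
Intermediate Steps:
L = 390 (L = -39*(-10) = 390)
(40 + L)² = (40 + 390)² = 430² = 184900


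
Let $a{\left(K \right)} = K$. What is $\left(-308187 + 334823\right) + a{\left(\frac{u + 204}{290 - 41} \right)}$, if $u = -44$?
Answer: $\frac{6632524}{249} \approx 26637.0$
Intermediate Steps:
$\left(-308187 + 334823\right) + a{\left(\frac{u + 204}{290 - 41} \right)} = \left(-308187 + 334823\right) + \frac{-44 + 204}{290 - 41} = 26636 + \frac{160}{249} = \frac{6632524}{249}$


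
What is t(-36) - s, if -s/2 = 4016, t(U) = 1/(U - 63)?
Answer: 795167/99 ≈ 8032.0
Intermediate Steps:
t(U) = 1/(-63 + U)
s = -8032 (s = -2*4016 = -8032)
t(-36) - s = 1/(-63 - 36) - 1*(-8032) = 1/(-99) + 8032 = -1/99 + 8032 = 795167/99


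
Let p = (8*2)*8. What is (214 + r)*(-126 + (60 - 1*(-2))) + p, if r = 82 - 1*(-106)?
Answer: -25600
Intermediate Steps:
r = 188 (r = 82 + 106 = 188)
p = 128 (p = 16*8 = 128)
(214 + r)*(-126 + (60 - 1*(-2))) + p = (214 + 188)*(-126 + (60 - 1*(-2))) + 128 = 402*(-126 + (60 + 2)) + 128 = 402*(-126 + 62) + 128 = 402*(-64) + 128 = -25728 + 128 = -25600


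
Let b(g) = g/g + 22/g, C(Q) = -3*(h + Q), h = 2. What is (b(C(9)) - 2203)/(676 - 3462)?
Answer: 472/597 ≈ 0.79062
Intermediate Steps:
C(Q) = -6 - 3*Q (C(Q) = -3*(2 + Q) = -6 - 3*Q)
b(g) = 1 + 22/g
(b(C(9)) - 2203)/(676 - 3462) = ((22 + (-6 - 3*9))/(-6 - 3*9) - 2203)/(676 - 3462) = ((22 + (-6 - 27))/(-6 - 27) - 2203)/(-2786) = ((22 - 33)/(-33) - 2203)*(-1/2786) = (-1/33*(-11) - 2203)*(-1/2786) = (1/3 - 2203)*(-1/2786) = -6608/3*(-1/2786) = 472/597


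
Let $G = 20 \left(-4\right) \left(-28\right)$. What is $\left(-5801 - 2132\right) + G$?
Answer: $-5693$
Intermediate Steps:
$G = 2240$ ($G = \left(-80\right) \left(-28\right) = 2240$)
$\left(-5801 - 2132\right) + G = \left(-5801 - 2132\right) + 2240 = -7933 + 2240 = -5693$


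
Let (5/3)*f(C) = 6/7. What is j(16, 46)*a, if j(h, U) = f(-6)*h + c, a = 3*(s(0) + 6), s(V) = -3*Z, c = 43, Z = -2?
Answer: 64548/35 ≈ 1844.2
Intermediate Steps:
s(V) = 6 (s(V) = -3*(-2) = 6)
f(C) = 18/35 (f(C) = 3*(6/7)/5 = 3*(6*(1/7))/5 = (3/5)*(6/7) = 18/35)
a = 36 (a = 3*(6 + 6) = 3*12 = 36)
j(h, U) = 43 + 18*h/35 (j(h, U) = 18*h/35 + 43 = 43 + 18*h/35)
j(16, 46)*a = (43 + (18/35)*16)*36 = (43 + 288/35)*36 = (1793/35)*36 = 64548/35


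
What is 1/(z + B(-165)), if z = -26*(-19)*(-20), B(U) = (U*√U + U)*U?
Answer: 3469/24519790430 - 1089*I*√165/4903958086 ≈ 1.4148e-7 - 2.8525e-6*I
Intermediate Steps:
B(U) = U*(U + U^(3/2)) (B(U) = (U^(3/2) + U)*U = (U + U^(3/2))*U = U*(U + U^(3/2)))
z = -9880 (z = 494*(-20) = -9880)
1/(z + B(-165)) = 1/(-9880 + ((-165)² + (-165)^(5/2))) = 1/(-9880 + (27225 + 27225*I*√165)) = 1/(17345 + 27225*I*√165)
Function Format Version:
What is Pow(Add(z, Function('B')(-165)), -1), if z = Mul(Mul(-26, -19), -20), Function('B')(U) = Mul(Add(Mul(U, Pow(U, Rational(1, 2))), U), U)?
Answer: Add(Rational(3469, 24519790430), Mul(Rational(-1089, 4903958086), I, Pow(165, Rational(1, 2)))) ≈ Add(1.4148e-7, Mul(-2.8525e-6, I))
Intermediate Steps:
Function('B')(U) = Mul(U, Add(U, Pow(U, Rational(3, 2)))) (Function('B')(U) = Mul(Add(Pow(U, Rational(3, 2)), U), U) = Mul(Add(U, Pow(U, Rational(3, 2))), U) = Mul(U, Add(U, Pow(U, Rational(3, 2)))))
z = -9880 (z = Mul(494, -20) = -9880)
Pow(Add(z, Function('B')(-165)), -1) = Pow(Add(-9880, Add(Pow(-165, 2), Pow(-165, Rational(5, 2)))), -1) = Pow(Add(-9880, Add(27225, Mul(27225, I, Pow(165, Rational(1, 2))))), -1) = Pow(Add(17345, Mul(27225, I, Pow(165, Rational(1, 2)))), -1)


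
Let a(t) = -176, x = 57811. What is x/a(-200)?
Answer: -57811/176 ≈ -328.47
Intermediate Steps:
x/a(-200) = 57811/(-176) = 57811*(-1/176) = -57811/176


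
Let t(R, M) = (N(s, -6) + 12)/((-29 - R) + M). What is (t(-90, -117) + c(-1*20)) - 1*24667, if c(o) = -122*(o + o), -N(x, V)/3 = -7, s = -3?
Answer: -1108105/56 ≈ -19788.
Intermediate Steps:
N(x, V) = 21 (N(x, V) = -3*(-7) = 21)
c(o) = -244*o
t(R, M) = 33/(-29 + M - R) (t(R, M) = (21 + 12)/((-29 - R) + M) = 33/(-29 + M - R))
(t(-90, -117) + c(-1*20)) - 1*24667 = (33/(-29 - 117 - 1*(-90)) - (-244)*20) - 1*24667 = (33/(-29 - 117 + 90) - 244*(-20)) - 24667 = (33/(-56) + 4880) - 24667 = (33*(-1/56) + 4880) - 24667 = (-33/56 + 4880) - 24667 = 273247/56 - 24667 = -1108105/56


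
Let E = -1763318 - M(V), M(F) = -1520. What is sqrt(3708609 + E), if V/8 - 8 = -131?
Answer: sqrt(1946811) ≈ 1395.3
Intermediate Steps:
V = -984 (V = 64 + 8*(-131) = 64 - 1048 = -984)
E = -1761798 (E = -1763318 - 1*(-1520) = -1763318 + 1520 = -1761798)
sqrt(3708609 + E) = sqrt(3708609 - 1761798) = sqrt(1946811)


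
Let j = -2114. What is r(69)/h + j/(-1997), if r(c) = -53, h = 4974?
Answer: 10409195/9933078 ≈ 1.0479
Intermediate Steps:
r(69)/h + j/(-1997) = -53/4974 - 2114/(-1997) = -53*1/4974 - 2114*(-1/1997) = -53/4974 + 2114/1997 = 10409195/9933078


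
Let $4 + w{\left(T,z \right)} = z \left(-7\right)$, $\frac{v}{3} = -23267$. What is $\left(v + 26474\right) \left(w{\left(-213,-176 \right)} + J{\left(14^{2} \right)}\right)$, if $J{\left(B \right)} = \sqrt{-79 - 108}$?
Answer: $-53205556 - 43327 i \sqrt{187} \approx -5.3206 \cdot 10^{7} - 5.9249 \cdot 10^{5} i$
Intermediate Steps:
$J{\left(B \right)} = i \sqrt{187}$ ($J{\left(B \right)} = \sqrt{-187} = i \sqrt{187}$)
$v = -69801$ ($v = 3 \left(-23267\right) = -69801$)
$w{\left(T,z \right)} = -4 - 7 z$ ($w{\left(T,z \right)} = -4 + z \left(-7\right) = -4 - 7 z$)
$\left(v + 26474\right) \left(w{\left(-213,-176 \right)} + J{\left(14^{2} \right)}\right) = \left(-69801 + 26474\right) \left(\left(-4 - -1232\right) + i \sqrt{187}\right) = - 43327 \left(\left(-4 + 1232\right) + i \sqrt{187}\right) = - 43327 \left(1228 + i \sqrt{187}\right) = -53205556 - 43327 i \sqrt{187}$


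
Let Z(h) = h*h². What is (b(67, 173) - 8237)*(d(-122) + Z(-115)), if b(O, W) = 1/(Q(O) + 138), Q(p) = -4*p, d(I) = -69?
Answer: 814321782792/65 ≈ 1.2528e+10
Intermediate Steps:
b(O, W) = 1/(138 - 4*O) (b(O, W) = 1/(-4*O + 138) = 1/(138 - 4*O))
Z(h) = h³
(b(67, 173) - 8237)*(d(-122) + Z(-115)) = (-1/(-138 + 4*67) - 8237)*(-69 + (-115)³) = (-1/(-138 + 268) - 8237)*(-69 - 1520875) = (-1/130 - 8237)*(-1520944) = -1070811/130*(-1520944) = 814321782792/65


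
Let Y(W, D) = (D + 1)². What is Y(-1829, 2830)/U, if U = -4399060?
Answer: -8014561/4399060 ≈ -1.8219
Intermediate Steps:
Y(W, D) = (1 + D)²
Y(-1829, 2830)/U = (1 + 2830)²/(-4399060) = 2831²*(-1/4399060) = 8014561*(-1/4399060) = -8014561/4399060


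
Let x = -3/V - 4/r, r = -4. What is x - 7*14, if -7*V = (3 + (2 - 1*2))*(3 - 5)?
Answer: -201/2 ≈ -100.50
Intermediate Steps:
V = 6/7 (V = -(3 + (2 - 1*2))*(3 - 5)/7 = -(3 + (2 - 2))*(-2)/7 = -(3 + 0)*(-2)/7 = -3*(-2)/7 = -1/7*(-6) = 6/7 ≈ 0.85714)
x = -5/2 (x = -3/6/7 - 4/(-4) = -3*7/6 - 4*(-1/4) = -7/2 + 1 = -5/2 ≈ -2.5000)
x - 7*14 = -5/2 - 7*14 = -5/2 - 98 = -201/2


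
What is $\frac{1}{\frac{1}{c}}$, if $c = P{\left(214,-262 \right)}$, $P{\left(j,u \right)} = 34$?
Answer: $34$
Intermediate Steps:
$c = 34$
$\frac{1}{\frac{1}{c}} = \frac{1}{\frac{1}{34}} = 34$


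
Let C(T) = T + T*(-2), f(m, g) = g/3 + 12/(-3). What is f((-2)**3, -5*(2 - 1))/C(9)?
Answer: 17/27 ≈ 0.62963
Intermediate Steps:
f(m, g) = -4 + g/3 (f(m, g) = g*(1/3) + 12*(-1/3) = g/3 - 4 = -4 + g/3)
C(T) = -T (C(T) = T - 2*T = -T)
f((-2)**3, -5*(2 - 1))/C(9) = (-4 + (-5*(2 - 1))/3)/((-1*9)) = (-4 + (-5*1)/3)/(-9) = (-4 + (1/3)*(-5))*(-1/9) = (-4 - 5/3)*(-1/9) = -17/3*(-1/9) = 17/27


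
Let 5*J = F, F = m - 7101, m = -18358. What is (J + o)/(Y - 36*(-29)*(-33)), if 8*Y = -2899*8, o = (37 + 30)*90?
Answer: -4691/186755 ≈ -0.025118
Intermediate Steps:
o = 6030 (o = 67*90 = 6030)
Y = -2899 (Y = (-2899*8)/8 = (⅛)*(-23192) = -2899)
F = -25459 (F = -18358 - 7101 = -25459)
J = -25459/5 (J = (⅕)*(-25459) = -25459/5 ≈ -5091.8)
(J + o)/(Y - 36*(-29)*(-33)) = (-25459/5 + 6030)/(-2899 - 36*(-29)*(-33)) = 4691/(5*(-2899 + 1044*(-33))) = 4691/(5*(-2899 - 34452)) = (4691/5)/(-37351) = (4691/5)*(-1/37351) = -4691/186755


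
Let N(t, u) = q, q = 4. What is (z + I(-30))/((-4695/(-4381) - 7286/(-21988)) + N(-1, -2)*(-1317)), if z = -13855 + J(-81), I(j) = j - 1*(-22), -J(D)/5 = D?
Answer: 648200721012/253664136539 ≈ 2.5554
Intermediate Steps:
J(D) = -5*D
N(t, u) = 4
I(j) = 22 + j (I(j) = j + 22 = 22 + j)
z = -13450 (z = -13855 - 5*(-81) = -13855 + 405 = -13450)
(z + I(-30))/((-4695/(-4381) - 7286/(-21988)) + N(-1, -2)*(-1317)) = (-13450 + (22 - 30))/((-4695/(-4381) - 7286/(-21988)) + 4*(-1317)) = (-13450 - 8)/((-4695*(-1/4381) - 7286*(-1/21988)) - 5268) = -13458/((4695/4381 + 3643/10994) - 5268) = -13458/(67576813/48164714 - 5268) = -13458/(-253664136539/48164714) = -13458*(-48164714/253664136539) = 648200721012/253664136539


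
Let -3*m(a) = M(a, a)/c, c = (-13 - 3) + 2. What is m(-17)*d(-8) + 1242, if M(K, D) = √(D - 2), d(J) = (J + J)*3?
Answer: 1242 - 8*I*√19/7 ≈ 1242.0 - 4.9816*I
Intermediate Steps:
d(J) = 6*J (d(J) = (2*J)*3 = 6*J)
M(K, D) = √(-2 + D)
c = -14 (c = -16 + 2 = -14)
m(a) = √(-2 + a)/42 (m(a) = -√(-2 + a)/(3*(-14)) = -√(-2 + a)*(-1)/(3*14) = -(-1)*√(-2 + a)/42 = √(-2 + a)/42)
m(-17)*d(-8) + 1242 = (√(-2 - 17)/42)*(6*(-8)) + 1242 = (√(-19)/42)*(-48) + 1242 = ((I*√19)/42)*(-48) + 1242 = (I*√19/42)*(-48) + 1242 = -8*I*√19/7 + 1242 = 1242 - 8*I*√19/7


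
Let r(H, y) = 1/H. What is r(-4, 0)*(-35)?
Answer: 35/4 ≈ 8.7500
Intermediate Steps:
r(-4, 0)*(-35) = -35/(-4) = -¼*(-35) = 35/4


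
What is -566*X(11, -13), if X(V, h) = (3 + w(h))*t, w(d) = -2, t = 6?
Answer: -3396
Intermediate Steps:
X(V, h) = 6 (X(V, h) = (3 - 2)*6 = 1*6 = 6)
-566*X(11, -13) = -566*6 = -3396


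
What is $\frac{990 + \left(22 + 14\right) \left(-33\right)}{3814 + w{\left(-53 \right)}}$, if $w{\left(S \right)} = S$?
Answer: $- \frac{198}{3761} \approx -0.052646$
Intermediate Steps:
$\frac{990 + \left(22 + 14\right) \left(-33\right)}{3814 + w{\left(-53 \right)}} = \frac{990 + \left(22 + 14\right) \left(-33\right)}{3814 - 53} = \frac{990 + 36 \left(-33\right)}{3761} = \left(990 - 1188\right) \frac{1}{3761} = \left(-198\right) \frac{1}{3761} = - \frac{198}{3761}$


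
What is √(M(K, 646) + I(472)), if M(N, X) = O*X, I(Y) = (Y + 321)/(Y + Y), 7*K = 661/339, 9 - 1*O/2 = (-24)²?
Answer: I*√40800837757/236 ≈ 855.9*I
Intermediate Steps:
O = -1134 (O = 18 - 2*(-24)² = 18 - 2*576 = 18 - 1152 = -1134)
K = 661/2373 (K = (661/339)/7 = (661*(1/339))/7 = (⅐)*(661/339) = 661/2373 ≈ 0.27855)
I(Y) = (321 + Y)/(2*Y) (I(Y) = (321 + Y)/((2*Y)) = (321 + Y)*(1/(2*Y)) = (321 + Y)/(2*Y))
M(N, X) = -1134*X
√(M(K, 646) + I(472)) = √(-1134*646 + (½)*(321 + 472)/472) = √(-732564 + (½)*(1/472)*793) = √(-732564 + 793/944) = √(-691539623/944) = I*√40800837757/236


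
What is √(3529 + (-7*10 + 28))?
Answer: √3487 ≈ 59.051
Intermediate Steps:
√(3529 + (-7*10 + 28)) = √(3529 + (-70 + 28)) = √(3529 - 42) = √3487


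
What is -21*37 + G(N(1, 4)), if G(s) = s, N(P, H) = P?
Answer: -776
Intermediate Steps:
-21*37 + G(N(1, 4)) = -21*37 + 1 = -777 + 1 = -776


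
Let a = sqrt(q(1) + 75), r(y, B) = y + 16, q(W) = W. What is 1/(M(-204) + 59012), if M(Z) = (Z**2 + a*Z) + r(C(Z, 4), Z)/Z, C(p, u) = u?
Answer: 261733173/26329433588113 + 1061208*sqrt(19)/26329433588113 ≈ 1.0116e-5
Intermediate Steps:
r(y, B) = 16 + y
a = 2*sqrt(19) (a = sqrt(1 + 75) = sqrt(76) = 2*sqrt(19) ≈ 8.7178)
M(Z) = Z**2 + 20/Z + 2*Z*sqrt(19) (M(Z) = (Z**2 + (2*sqrt(19))*Z) + (16 + 4)/Z = (Z**2 + 2*Z*sqrt(19)) + 20/Z = Z**2 + 20/Z + 2*Z*sqrt(19))
1/(M(-204) + 59012) = 1/((20 + (-204)**2*(-204 + 2*sqrt(19)))/(-204) + 59012) = 1/(-(20 + 41616*(-204 + 2*sqrt(19)))/204 + 59012) = 1/(-(20 + (-8489664 + 83232*sqrt(19)))/204 + 59012) = 1/(-(-8489644 + 83232*sqrt(19))/204 + 59012) = 1/((2122411/51 - 408*sqrt(19)) + 59012) = 1/(5132023/51 - 408*sqrt(19))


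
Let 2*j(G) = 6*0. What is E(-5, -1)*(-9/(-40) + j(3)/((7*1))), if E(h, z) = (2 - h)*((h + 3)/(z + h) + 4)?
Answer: 273/40 ≈ 6.8250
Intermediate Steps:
j(G) = 0 (j(G) = (6*0)/2 = (1/2)*0 = 0)
E(h, z) = (2 - h)*(4 + (3 + h)/(h + z)) (E(h, z) = (2 - h)*((3 + h)/(h + z) + 4) = (2 - h)*(4 + (3 + h)/(h + z)))
E(-5, -1)*(-9/(-40) + j(3)/((7*1))) = ((6 - 5*(-5)**2 + 7*(-5) + 8*(-1) - 4*(-5)*(-1))/(-5 - 1))*(-9/(-40) + 0/((7*1))) = ((6 - 5*25 - 35 - 8 - 20)/(-6))*(-9*(-1/40) + 0/7) = (-(6 - 125 - 35 - 8 - 20)/6)*(9/40 + 0*(1/7)) = (-1/6*(-182))*(9/40 + 0) = (91/3)*(9/40) = 273/40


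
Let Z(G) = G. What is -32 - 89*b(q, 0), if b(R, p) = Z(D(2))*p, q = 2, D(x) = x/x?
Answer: -32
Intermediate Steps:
D(x) = 1
b(R, p) = p (b(R, p) = 1*p = p)
-32 - 89*b(q, 0) = -32 - 89*0 = -32 + 0 = -32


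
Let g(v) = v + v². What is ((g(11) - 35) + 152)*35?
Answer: 8715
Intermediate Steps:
((g(11) - 35) + 152)*35 = ((11*(1 + 11) - 35) + 152)*35 = ((11*12 - 35) + 152)*35 = ((132 - 35) + 152)*35 = (97 + 152)*35 = 249*35 = 8715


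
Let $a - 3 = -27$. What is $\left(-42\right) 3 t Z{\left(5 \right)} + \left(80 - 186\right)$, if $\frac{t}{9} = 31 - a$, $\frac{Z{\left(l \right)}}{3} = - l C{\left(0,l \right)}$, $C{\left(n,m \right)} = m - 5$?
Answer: $-106$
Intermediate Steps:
$C{\left(n,m \right)} = -5 + m$
$a = -24$ ($a = 3 - 27 = -24$)
$Z{\left(l \right)} = - 3 l \left(-5 + l\right)$ ($Z{\left(l \right)} = 3 - l \left(-5 + l\right) = 3 \left(- l \left(-5 + l\right)\right) = - 3 l \left(-5 + l\right)$)
$t = 495$ ($t = 9 \left(31 - -24\right) = 9 \left(31 + 24\right) = 9 \cdot 55 = 495$)
$\left(-42\right) 3 t Z{\left(5 \right)} + \left(80 - 186\right) = \left(-42\right) 3 \cdot 495 \cdot 3 \cdot 5 \left(5 - 5\right) + \left(80 - 186\right) = - 126 \cdot 495 \cdot 3 \cdot 5 \left(5 - 5\right) - 106 = - 126 \cdot 495 \cdot 3 \cdot 5 \cdot 0 - 106 = - 126 \cdot 495 \cdot 0 - 106 = \left(-126\right) 0 - 106 = 0 - 106 = -106$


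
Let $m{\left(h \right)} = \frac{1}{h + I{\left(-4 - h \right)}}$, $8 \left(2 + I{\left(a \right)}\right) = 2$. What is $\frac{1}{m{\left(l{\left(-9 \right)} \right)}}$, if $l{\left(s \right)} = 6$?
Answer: $\frac{17}{4} \approx 4.25$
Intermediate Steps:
$I{\left(a \right)} = - \frac{7}{4}$ ($I{\left(a \right)} = -2 + \frac{1}{8} \cdot 2 = -2 + \frac{1}{4} = - \frac{7}{4}$)
$m{\left(h \right)} = \frac{1}{- \frac{7}{4} + h}$ ($m{\left(h \right)} = \frac{1}{h - \frac{7}{4}} = \frac{1}{- \frac{7}{4} + h}$)
$\frac{1}{m{\left(l{\left(-9 \right)} \right)}} = \frac{1}{4 \frac{1}{-7 + 4 \cdot 6}} = \frac{1}{4 \frac{1}{-7 + 24}} = \frac{1}{4 \cdot \frac{1}{17}} = \frac{1}{\frac{4}{17}} = \frac{17}{4}$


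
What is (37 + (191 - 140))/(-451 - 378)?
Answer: -88/829 ≈ -0.10615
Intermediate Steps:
(37 + (191 - 140))/(-451 - 378) = (37 + 51)/(-829) = 88*(-1/829) = -88/829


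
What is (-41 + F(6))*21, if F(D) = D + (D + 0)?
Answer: -609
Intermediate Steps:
F(D) = 2*D (F(D) = D + D = 2*D)
(-41 + F(6))*21 = (-41 + 2*6)*21 = (-41 + 12)*21 = -29*21 = -609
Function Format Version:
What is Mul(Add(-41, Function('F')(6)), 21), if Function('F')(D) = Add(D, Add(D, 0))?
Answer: -609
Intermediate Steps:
Function('F')(D) = Mul(2, D) (Function('F')(D) = Add(D, D) = Mul(2, D))
Mul(Add(-41, Function('F')(6)), 21) = Mul(Add(-41, Mul(2, 6)), 21) = Mul(Add(-41, 12), 21) = Mul(-29, 21) = -609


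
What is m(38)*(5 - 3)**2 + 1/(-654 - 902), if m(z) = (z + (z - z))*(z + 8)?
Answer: 10879551/1556 ≈ 6992.0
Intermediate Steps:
m(z) = z*(8 + z) (m(z) = (z + 0)*(8 + z) = z*(8 + z))
m(38)*(5 - 3)**2 + 1/(-654 - 902) = (38*(8 + 38))*(5 - 3)**2 + 1/(-654 - 902) = (38*46)*2**2 + 1/(-1556) = 1748*4 - 1/1556 = 6992 - 1/1556 = 10879551/1556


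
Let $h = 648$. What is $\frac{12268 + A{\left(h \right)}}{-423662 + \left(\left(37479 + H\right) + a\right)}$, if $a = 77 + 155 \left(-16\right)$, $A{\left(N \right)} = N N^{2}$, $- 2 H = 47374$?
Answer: $- \frac{272110060}{412273} \approx -660.02$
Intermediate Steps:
$H = -23687$ ($H = \left(- \frac{1}{2}\right) 47374 = -23687$)
$A{\left(N \right)} = N^{3}$
$a = -2403$ ($a = 77 - 2480 = -2403$)
$\frac{12268 + A{\left(h \right)}}{-423662 + \left(\left(37479 + H\right) + a\right)} = \frac{12268 + 648^{3}}{-423662 + \left(\left(37479 - 23687\right) - 2403\right)} = \frac{12268 + 272097792}{-423662 + \left(13792 - 2403\right)} = \frac{272110060}{-423662 + 11389} = \frac{272110060}{-412273} = 272110060 \left(- \frac{1}{412273}\right) = - \frac{272110060}{412273}$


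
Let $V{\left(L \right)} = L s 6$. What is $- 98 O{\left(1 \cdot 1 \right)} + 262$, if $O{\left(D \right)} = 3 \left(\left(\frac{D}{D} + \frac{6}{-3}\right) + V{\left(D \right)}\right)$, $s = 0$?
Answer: $556$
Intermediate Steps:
$V{\left(L \right)} = 0$ ($V{\left(L \right)} = L 0 \cdot 6 = 0 \cdot 6 = 0$)
$O{\left(D \right)} = -3$ ($O{\left(D \right)} = 3 \left(\left(\frac{D}{D} + \frac{6}{-3}\right) + 0\right) = 3 \left(\left(1 + 6 \left(- \frac{1}{3}\right)\right) + 0\right) = 3 \left(\left(1 - 2\right) + 0\right) = 3 \left(-1 + 0\right) = 3 \left(-1\right) = -3$)
$- 98 O{\left(1 \cdot 1 \right)} + 262 = \left(-98\right) \left(-3\right) + 262 = 294 + 262 = 556$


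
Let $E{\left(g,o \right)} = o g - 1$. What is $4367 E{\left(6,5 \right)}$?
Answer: $126643$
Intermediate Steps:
$E{\left(g,o \right)} = -1 + g o$ ($E{\left(g,o \right)} = g o - 1 = -1 + g o$)
$4367 E{\left(6,5 \right)} = 4367 \left(-1 + 6 \cdot 5\right) = 4367 \left(-1 + 30\right) = 4367 \cdot 29 = 126643$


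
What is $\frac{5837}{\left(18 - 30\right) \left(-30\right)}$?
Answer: $\frac{5837}{360} \approx 16.214$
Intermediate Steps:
$\frac{5837}{\left(18 - 30\right) \left(-30\right)} = \frac{5837}{\left(-12\right) \left(-30\right)} = \frac{5837}{360}$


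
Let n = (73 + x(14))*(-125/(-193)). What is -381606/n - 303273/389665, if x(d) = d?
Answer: -1913473931863/282507125 ≈ -6773.2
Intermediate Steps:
n = 10875/193 (n = (73 + 14)*(-125/(-193)) = 87*(-125*(-1/193)) = 87*(125/193) = 10875/193 ≈ 56.347)
-381606/n - 303273/389665 = -381606/10875/193 - 303273/389665 = -381606*193/10875 - 303273*1/389665 = -24549986/3625 - 303273/389665 = -1913473931863/282507125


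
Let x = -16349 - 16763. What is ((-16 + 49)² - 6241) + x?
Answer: -38264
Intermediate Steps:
x = -33112
((-16 + 49)² - 6241) + x = ((-16 + 49)² - 6241) - 33112 = (33² - 6241) - 33112 = (1089 - 6241) - 33112 = -5152 - 33112 = -38264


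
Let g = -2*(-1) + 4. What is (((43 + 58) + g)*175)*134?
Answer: 2509150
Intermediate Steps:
g = 6 (g = 2 + 4 = 6)
(((43 + 58) + g)*175)*134 = (((43 + 58) + 6)*175)*134 = ((101 + 6)*175)*134 = (107*175)*134 = 18725*134 = 2509150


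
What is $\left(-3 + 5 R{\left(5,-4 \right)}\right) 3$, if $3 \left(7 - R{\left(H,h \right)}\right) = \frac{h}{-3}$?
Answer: $\frac{268}{3} \approx 89.333$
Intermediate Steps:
$R{\left(H,h \right)} = 7 + \frac{h}{9}$ ($R{\left(H,h \right)} = 7 - \frac{h \frac{1}{-3}}{3} = 7 - \frac{h \left(- \frac{1}{3}\right)}{3} = 7 - \frac{\left(- \frac{1}{3}\right) h}{3} = 7 + \frac{h}{9}$)
$\left(-3 + 5 R{\left(5,-4 \right)}\right) 3 = \left(-3 + 5 \left(7 + \frac{1}{9} \left(-4\right)\right)\right) 3 = \left(-3 + 5 \left(7 - \frac{4}{9}\right)\right) 3 = \left(-3 + 5 \cdot \frac{59}{9}\right) 3 = \left(-3 + \frac{295}{9}\right) 3 = \frac{268}{9} \cdot 3 = \frac{268}{3}$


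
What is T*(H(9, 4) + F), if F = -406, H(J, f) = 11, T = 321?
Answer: -126795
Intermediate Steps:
T*(H(9, 4) + F) = 321*(11 - 406) = 321*(-395) = -126795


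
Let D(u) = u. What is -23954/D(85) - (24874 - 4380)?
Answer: -1765944/85 ≈ -20776.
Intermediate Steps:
-23954/D(85) - (24874 - 4380) = -23954/85 - (24874 - 4380) = -23954*1/85 - 1*20494 = -23954/85 - 20494 = -1765944/85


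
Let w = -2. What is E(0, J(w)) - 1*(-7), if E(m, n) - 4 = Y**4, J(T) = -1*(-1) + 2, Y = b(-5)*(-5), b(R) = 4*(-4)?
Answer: 40960011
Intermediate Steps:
b(R) = -16
Y = 80 (Y = -16*(-5) = 80)
J(T) = 3 (J(T) = 1 + 2 = 3)
E(m, n) = 40960004 (E(m, n) = 4 + 80**4 = 4 + 40960000 = 40960004)
E(0, J(w)) - 1*(-7) = 40960004 - 1*(-7) = 40960004 + 7 = 40960011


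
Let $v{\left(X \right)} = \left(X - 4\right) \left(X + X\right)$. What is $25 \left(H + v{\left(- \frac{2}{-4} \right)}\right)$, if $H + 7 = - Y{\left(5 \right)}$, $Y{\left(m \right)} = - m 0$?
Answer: $- \frac{525}{2} \approx -262.5$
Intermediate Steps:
$Y{\left(m \right)} = 0$
$v{\left(X \right)} = 2 X \left(-4 + X\right)$ ($v{\left(X \right)} = \left(-4 + X\right) 2 X = 2 X \left(-4 + X\right)$)
$H = -7$ ($H = -7 - 0 = -7 + 0 = -7$)
$25 \left(H + v{\left(- \frac{2}{-4} \right)}\right) = 25 \left(-7 + 2 \left(- \frac{2}{-4}\right) \left(-4 - \frac{2}{-4}\right)\right) = 25 \left(-7 + 2 \left(\left(-2\right) \left(- \frac{1}{4}\right)\right) \left(-4 - - \frac{1}{2}\right)\right) = 25 \left(-7 + 2 \cdot \frac{1}{2} \left(-4 + \frac{1}{2}\right)\right) = 25 \left(-7 + 2 \cdot \frac{1}{2} \left(- \frac{7}{2}\right)\right) = 25 \left(-7 - \frac{7}{2}\right) = 25 \left(- \frac{21}{2}\right) = - \frac{525}{2}$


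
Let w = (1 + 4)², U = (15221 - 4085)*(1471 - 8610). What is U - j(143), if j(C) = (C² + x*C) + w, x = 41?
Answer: -79526241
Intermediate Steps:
U = -79499904 (U = 11136*(-7139) = -79499904)
w = 25 (w = 5² = 25)
j(C) = 25 + C² + 41*C (j(C) = (C² + 41*C) + 25 = 25 + C² + 41*C)
U - j(143) = -79499904 - (25 + 143² + 41*143) = -79499904 - (25 + 20449 + 5863) = -79499904 - 1*26337 = -79499904 - 26337 = -79526241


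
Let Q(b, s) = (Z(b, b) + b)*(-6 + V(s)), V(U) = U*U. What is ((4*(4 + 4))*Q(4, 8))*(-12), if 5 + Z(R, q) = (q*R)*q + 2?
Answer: -1447680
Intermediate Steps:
Z(R, q) = -3 + R*q**2 (Z(R, q) = -5 + ((q*R)*q + 2) = -5 + ((R*q)*q + 2) = -5 + (R*q**2 + 2) = -5 + (2 + R*q**2) = -3 + R*q**2)
V(U) = U**2
Q(b, s) = (-6 + s**2)*(-3 + b + b**3) (Q(b, s) = ((-3 + b*b**2) + b)*(-6 + s**2) = ((-3 + b**3) + b)*(-6 + s**2) = (-3 + b + b**3)*(-6 + s**2) = (-6 + s**2)*(-3 + b + b**3))
((4*(4 + 4))*Q(4, 8))*(-12) = ((4*(4 + 4))*(18 - 6*4 - 6*4**3 + 4*8**2 + 8**2*(-3 + 4**3)))*(-12) = ((4*8)*(18 - 24 - 6*64 + 4*64 + 64*(-3 + 64)))*(-12) = (32*(18 - 24 - 384 + 256 + 64*61))*(-12) = (32*(18 - 24 - 384 + 256 + 3904))*(-12) = (32*3770)*(-12) = 120640*(-12) = -1447680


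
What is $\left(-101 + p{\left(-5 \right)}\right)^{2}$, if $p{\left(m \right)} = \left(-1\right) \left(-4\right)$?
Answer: $9409$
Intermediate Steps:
$p{\left(m \right)} = 4$
$\left(-101 + p{\left(-5 \right)}\right)^{2} = \left(-101 + 4\right)^{2} = \left(-97\right)^{2} = 9409$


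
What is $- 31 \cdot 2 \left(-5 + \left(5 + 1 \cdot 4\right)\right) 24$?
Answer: $-5952$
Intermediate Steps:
$- 31 \cdot 2 \left(-5 + \left(5 + 1 \cdot 4\right)\right) 24 = - 31 \cdot 2 \left(-5 + \left(5 + 4\right)\right) 24 = - 31 \cdot 2 \left(-5 + 9\right) 24 = - 31 \cdot 2 \cdot 4 \cdot 24 = \left(-31\right) 8 \cdot 24 = \left(-248\right) 24 = -5952$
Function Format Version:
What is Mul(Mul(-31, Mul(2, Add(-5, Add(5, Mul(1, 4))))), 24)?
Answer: -5952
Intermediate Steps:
Mul(Mul(-31, Mul(2, Add(-5, Add(5, Mul(1, 4))))), 24) = Mul(Mul(-31, Mul(2, Add(-5, Add(5, 4)))), 24) = Mul(Mul(-31, Mul(2, Add(-5, 9))), 24) = Mul(Mul(-31, Mul(2, 4)), 24) = Mul(Mul(-31, 8), 24) = Mul(-248, 24) = -5952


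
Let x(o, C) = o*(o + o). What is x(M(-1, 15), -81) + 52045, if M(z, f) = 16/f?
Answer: 11710637/225 ≈ 52047.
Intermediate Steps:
x(o, C) = 2*o**2 (x(o, C) = o*(2*o) = 2*o**2)
x(M(-1, 15), -81) + 52045 = 2*(16/15)**2 + 52045 = 2*(256/225) + 52045 = 512/225 + 52045 = 11710637/225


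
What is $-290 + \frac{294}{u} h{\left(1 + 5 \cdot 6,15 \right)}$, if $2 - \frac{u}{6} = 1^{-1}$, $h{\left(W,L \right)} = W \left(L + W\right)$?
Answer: $69584$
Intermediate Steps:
$u = 6$ ($u = 12 - \frac{6}{1} = 12 - 6 = 6$)
$-290 + \frac{294}{u} h{\left(1 + 5 \cdot 6,15 \right)} = -290 + \frac{294}{6} \left(1 + 5 \cdot 6\right) \left(15 + \left(1 + 5 \cdot 6\right)\right) = -290 + 294 \cdot \frac{1}{6} \left(1 + 30\right) \left(15 + \left(1 + 30\right)\right) = -290 + 49 \cdot 31 \left(15 + 31\right) = -290 + 49 \cdot 31 \cdot 46 = -290 + 49 \cdot 1426 = -290 + 69874 = 69584$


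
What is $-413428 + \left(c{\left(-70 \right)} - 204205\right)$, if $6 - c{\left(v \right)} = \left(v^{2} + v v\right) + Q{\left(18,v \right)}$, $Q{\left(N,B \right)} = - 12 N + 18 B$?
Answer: $-625951$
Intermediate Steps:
$c{\left(v \right)} = 222 - 18 v - 2 v^{2}$ ($c{\left(v \right)} = 6 - \left(\left(v^{2} + v v\right) + \left(\left(-12\right) 18 + 18 v\right)\right) = 6 - \left(\left(v^{2} + v^{2}\right) + \left(-216 + 18 v\right)\right) = 6 - \left(2 v^{2} + \left(-216 + 18 v\right)\right) = 6 - \left(-216 + 2 v^{2} + 18 v\right) = 222 - 18 v - 2 v^{2}$)
$-413428 + \left(c{\left(-70 \right)} - 204205\right) = -413428 - 212523 = -625951$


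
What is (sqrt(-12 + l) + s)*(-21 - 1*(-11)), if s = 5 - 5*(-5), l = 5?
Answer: -300 - 10*I*sqrt(7) ≈ -300.0 - 26.458*I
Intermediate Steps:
s = 30 (s = 5 + 25 = 30)
(sqrt(-12 + l) + s)*(-21 - 1*(-11)) = (sqrt(-12 + 5) + 30)*(-21 - 1*(-11)) = (sqrt(-7) + 30)*(-21 + 11) = (I*sqrt(7) + 30)*(-10) = (30 + I*sqrt(7))*(-10) = -300 - 10*I*sqrt(7)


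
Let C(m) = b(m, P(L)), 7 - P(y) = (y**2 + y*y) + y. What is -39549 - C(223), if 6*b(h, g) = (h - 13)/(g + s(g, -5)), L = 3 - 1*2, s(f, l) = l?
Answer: -39514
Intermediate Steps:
L = 1 (L = 3 - 2 = 1)
P(y) = 7 - y - 2*y**2 (P(y) = 7 - ((y**2 + y*y) + y) = 7 - ((y**2 + y**2) + y) = 7 - (2*y**2 + y) = 7 - (y + 2*y**2) = 7 + (-y - 2*y**2) = 7 - y - 2*y**2)
b(h, g) = (-13 + h)/(6*(-5 + g)) (b(h, g) = ((h - 13)/(g - 5))/6 = ((-13 + h)/(-5 + g))/6 = (-13 + h)/(6*(-5 + g)))
C(m) = 13/6 - m/6 (C(m) = (-13 + m)/(6*(-5 + (7 - 1*1 - 2*1**2))) = (-13 + m)/(6*(-5 + (7 - 1 - 2*1))) = (-13 + m)/(6*(-5 + (7 - 1 - 2))) = (-13 + m)/(6*(-5 + 4)) = (1/6)*(-13 + m)/(-1) = (1/6)*(-1)*(-13 + m) = 13/6 - m/6)
-39549 - C(223) = -39549 - (13/6 - 1/6*223) = -39549 - (13/6 - 223/6) = -39549 - 1*(-35) = -39549 + 35 = -39514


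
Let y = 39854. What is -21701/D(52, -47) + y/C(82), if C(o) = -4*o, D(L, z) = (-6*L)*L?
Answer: -79934171/665184 ≈ -120.17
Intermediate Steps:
D(L, z) = -6*L²
-21701/D(52, -47) + y/C(82) = -21701/((-6*52²)) + 39854/((-4*82)) = -21701/((-6*2704)) + 39854/(-328) = -21701/(-16224) + 39854*(-1/328) = -21701*(-1/16224) - 19927/164 = 21701/16224 - 19927/164 = -79934171/665184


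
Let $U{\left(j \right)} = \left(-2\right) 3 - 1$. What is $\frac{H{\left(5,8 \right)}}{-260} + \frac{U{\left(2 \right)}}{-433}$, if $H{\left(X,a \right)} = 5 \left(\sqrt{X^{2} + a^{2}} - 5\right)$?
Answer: $\frac{2529}{22516} - \frac{\sqrt{89}}{52} \approx -0.069103$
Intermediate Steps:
$U{\left(j \right)} = -7$ ($U{\left(j \right)} = -6 - 1 = -7$)
$H{\left(X,a \right)} = -25 + 5 \sqrt{X^{2} + a^{2}}$ ($H{\left(X,a \right)} = 5 \left(-5 + \sqrt{X^{2} + a^{2}}\right) = -25 + 5 \sqrt{X^{2} + a^{2}}$)
$\frac{H{\left(5,8 \right)}}{-260} + \frac{U{\left(2 \right)}}{-433} = \frac{-25 + 5 \sqrt{5^{2} + 8^{2}}}{-260} - \frac{7}{-433} = \left(-25 + 5 \sqrt{25 + 64}\right) \left(- \frac{1}{260}\right) - - \frac{7}{433} = \left(-25 + 5 \sqrt{89}\right) \left(- \frac{1}{260}\right) + \frac{7}{433} = \left(\frac{5}{52} - \frac{\sqrt{89}}{52}\right) + \frac{7}{433} = \frac{2529}{22516} - \frac{\sqrt{89}}{52}$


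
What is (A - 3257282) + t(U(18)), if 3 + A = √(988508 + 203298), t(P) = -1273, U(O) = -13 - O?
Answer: -3258558 + √1191806 ≈ -3.2575e+6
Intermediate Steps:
A = -3 + √1191806 (A = -3 + √(988508 + 203298) = -3 + √1191806 ≈ 1088.7)
(A - 3257282) + t(U(18)) = ((-3 + √1191806) - 3257282) - 1273 = (-3257285 + √1191806) - 1273 = -3258558 + √1191806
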